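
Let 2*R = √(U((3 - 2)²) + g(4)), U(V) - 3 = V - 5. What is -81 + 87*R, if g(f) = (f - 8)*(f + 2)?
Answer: -81 + 435*I/2 ≈ -81.0 + 217.5*I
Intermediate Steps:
g(f) = (-8 + f)*(2 + f)
U(V) = -2 + V (U(V) = 3 + (V - 5) = 3 + (-5 + V) = -2 + V)
R = 5*I/2 (R = √((-2 + (3 - 2)²) + (-16 + 4² - 6*4))/2 = √((-2 + 1²) + (-16 + 16 - 24))/2 = √((-2 + 1) - 24)/2 = √(-1 - 24)/2 = √(-25)/2 = (5*I)/2 = 5*I/2 ≈ 2.5*I)
-81 + 87*R = -81 + 87*(5*I/2) = -81 + 435*I/2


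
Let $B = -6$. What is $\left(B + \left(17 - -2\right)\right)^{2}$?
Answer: $169$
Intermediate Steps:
$\left(B + \left(17 - -2\right)\right)^{2} = \left(-6 + \left(17 - -2\right)\right)^{2} = \left(-6 + \left(17 + 2\right)\right)^{2} = \left(-6 + 19\right)^{2} = 13^{2} = 169$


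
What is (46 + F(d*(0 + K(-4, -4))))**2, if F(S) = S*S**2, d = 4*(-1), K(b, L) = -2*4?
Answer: 1076758596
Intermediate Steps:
K(b, L) = -8
d = -4
F(S) = S**3
(46 + F(d*(0 + K(-4, -4))))**2 = (46 + (-4*(0 - 8))**3)**2 = (46 + (-4*(-8))**3)**2 = (46 + 32**3)**2 = (46 + 32768)**2 = 32814**2 = 1076758596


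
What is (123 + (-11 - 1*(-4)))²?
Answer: 13456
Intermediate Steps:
(123 + (-11 - 1*(-4)))² = (123 + (-11 + 4))² = (123 - 7)² = 116² = 13456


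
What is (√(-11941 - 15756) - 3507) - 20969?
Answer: -24476 + I*√27697 ≈ -24476.0 + 166.42*I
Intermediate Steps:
(√(-11941 - 15756) - 3507) - 20969 = (√(-27697) - 3507) - 20969 = (I*√27697 - 3507) - 20969 = (-3507 + I*√27697) - 20969 = -24476 + I*√27697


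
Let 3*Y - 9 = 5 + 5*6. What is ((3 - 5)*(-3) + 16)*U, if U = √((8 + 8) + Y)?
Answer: 44*√69/3 ≈ 121.83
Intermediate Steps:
Y = 44/3 (Y = 3 + (5 + 5*6)/3 = 3 + (5 + 30)/3 = 3 + (⅓)*35 = 3 + 35/3 = 44/3 ≈ 14.667)
U = 2*√69/3 (U = √((8 + 8) + 44/3) = √(16 + 44/3) = √(92/3) = 2*√69/3 ≈ 5.5378)
((3 - 5)*(-3) + 16)*U = ((3 - 5)*(-3) + 16)*(2*√69/3) = (-2*(-3) + 16)*(2*√69/3) = (6 + 16)*(2*√69/3) = 22*(2*√69/3) = 44*√69/3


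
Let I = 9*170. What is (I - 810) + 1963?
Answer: 2683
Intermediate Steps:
I = 1530
(I - 810) + 1963 = (1530 - 810) + 1963 = 720 + 1963 = 2683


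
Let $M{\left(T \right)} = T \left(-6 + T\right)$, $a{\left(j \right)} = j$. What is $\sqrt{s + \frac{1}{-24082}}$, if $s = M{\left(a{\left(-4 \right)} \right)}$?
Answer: $\frac{3 \sqrt{2577520542}}{24082} \approx 6.3246$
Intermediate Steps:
$s = 40$ ($s = - 4 \left(-6 - 4\right) = \left(-4\right) \left(-10\right) = 40$)
$\sqrt{s + \frac{1}{-24082}} = \sqrt{40 + \frac{1}{-24082}} = \sqrt{40 - \frac{1}{24082}} = \sqrt{\frac{963279}{24082}} = \frac{3 \sqrt{2577520542}}{24082}$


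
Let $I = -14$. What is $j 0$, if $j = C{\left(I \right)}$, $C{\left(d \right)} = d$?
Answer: $0$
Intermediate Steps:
$j = -14$
$j 0 = \left(-14\right) 0 = 0$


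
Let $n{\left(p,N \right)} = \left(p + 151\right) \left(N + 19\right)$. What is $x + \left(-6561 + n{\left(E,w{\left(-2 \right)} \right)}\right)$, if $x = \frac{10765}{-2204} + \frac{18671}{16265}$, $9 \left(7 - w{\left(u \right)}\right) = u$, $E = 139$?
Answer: $\frac{335443654891}{322632540} \approx 1039.7$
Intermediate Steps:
$w{\left(u \right)} = 7 - \frac{u}{9}$
$n{\left(p,N \right)} = \left(19 + N\right) \left(151 + p\right)$ ($n{\left(p,N \right)} = \left(151 + p\right) \left(19 + N\right) = \left(19 + N\right) \left(151 + p\right)$)
$x = - \frac{133941841}{35848060}$ ($x = 10765 \left(- \frac{1}{2204}\right) + 18671 \cdot \frac{1}{16265} = - \frac{10765}{2204} + \frac{18671}{16265} = - \frac{133941841}{35848060} \approx -3.7364$)
$x + \left(-6561 + n{\left(E,w{\left(-2 \right)} \right)}\right) = - \frac{133941841}{35848060} - \left(1051 - 151 \left(7 - - \frac{2}{9}\right) - \left(7 - - \frac{2}{9}\right) 139\right) = - \frac{133941841}{35848060} - \left(1051 - 151 \left(7 + \frac{2}{9}\right) - \left(7 + \frac{2}{9}\right) 139\right) = - \frac{133941841}{35848060} + \left(-6561 + \left(2869 + 2641 + 151 \cdot \frac{65}{9} + \frac{65}{9} \cdot 139\right)\right) = - \frac{133941841}{35848060} + \left(-6561 + \left(2869 + 2641 + \frac{9815}{9} + \frac{9035}{9}\right)\right) = - \frac{133941841}{35848060} + \left(-6561 + \frac{68440}{9}\right) = - \frac{133941841}{35848060} + \frac{9391}{9} = \frac{335443654891}{322632540}$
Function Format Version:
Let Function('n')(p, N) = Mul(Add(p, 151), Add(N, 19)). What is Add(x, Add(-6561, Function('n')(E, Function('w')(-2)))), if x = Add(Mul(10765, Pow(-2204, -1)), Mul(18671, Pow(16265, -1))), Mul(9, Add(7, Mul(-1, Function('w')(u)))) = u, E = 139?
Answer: Rational(335443654891, 322632540) ≈ 1039.7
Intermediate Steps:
Function('w')(u) = Add(7, Mul(Rational(-1, 9), u))
Function('n')(p, N) = Mul(Add(19, N), Add(151, p)) (Function('n')(p, N) = Mul(Add(151, p), Add(19, N)) = Mul(Add(19, N), Add(151, p)))
x = Rational(-133941841, 35848060) (x = Add(Mul(10765, Rational(-1, 2204)), Mul(18671, Rational(1, 16265))) = Add(Rational(-10765, 2204), Rational(18671, 16265)) = Rational(-133941841, 35848060) ≈ -3.7364)
Add(x, Add(-6561, Function('n')(E, Function('w')(-2)))) = Add(Rational(-133941841, 35848060), Add(-6561, Add(2869, Mul(19, 139), Mul(151, Add(7, Mul(Rational(-1, 9), -2))), Mul(Add(7, Mul(Rational(-1, 9), -2)), 139)))) = Add(Rational(-133941841, 35848060), Add(-6561, Add(2869, 2641, Mul(151, Add(7, Rational(2, 9))), Mul(Add(7, Rational(2, 9)), 139)))) = Add(Rational(-133941841, 35848060), Add(-6561, Add(2869, 2641, Mul(151, Rational(65, 9)), Mul(Rational(65, 9), 139)))) = Add(Rational(-133941841, 35848060), Add(-6561, Add(2869, 2641, Rational(9815, 9), Rational(9035, 9)))) = Add(Rational(-133941841, 35848060), Add(-6561, Rational(68440, 9))) = Add(Rational(-133941841, 35848060), Rational(9391, 9)) = Rational(335443654891, 322632540)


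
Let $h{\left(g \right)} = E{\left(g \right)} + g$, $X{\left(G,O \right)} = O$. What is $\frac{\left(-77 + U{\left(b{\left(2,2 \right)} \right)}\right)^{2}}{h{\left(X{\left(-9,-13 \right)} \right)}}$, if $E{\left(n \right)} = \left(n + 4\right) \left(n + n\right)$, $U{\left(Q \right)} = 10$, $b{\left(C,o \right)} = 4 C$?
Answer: $\frac{4489}{221} \approx 20.312$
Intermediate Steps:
$E{\left(n \right)} = 2 n \left(4 + n\right)$ ($E{\left(n \right)} = \left(4 + n\right) 2 n = 2 n \left(4 + n\right)$)
$h{\left(g \right)} = g + 2 g \left(4 + g\right)$ ($h{\left(g \right)} = 2 g \left(4 + g\right) + g = g + 2 g \left(4 + g\right)$)
$\frac{\left(-77 + U{\left(b{\left(2,2 \right)} \right)}\right)^{2}}{h{\left(X{\left(-9,-13 \right)} \right)}} = \frac{\left(-77 + 10\right)^{2}}{\left(-13\right) \left(9 + 2 \left(-13\right)\right)} = \frac{\left(-67\right)^{2}}{\left(-13\right) \left(9 - 26\right)} = \frac{4489}{\left(-13\right) \left(-17\right)} = \frac{4489}{221}$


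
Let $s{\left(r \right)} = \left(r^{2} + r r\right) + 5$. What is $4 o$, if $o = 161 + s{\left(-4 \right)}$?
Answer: $792$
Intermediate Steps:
$s{\left(r \right)} = 5 + 2 r^{2}$ ($s{\left(r \right)} = \left(r^{2} + r^{2}\right) + 5 = 2 r^{2} + 5 = 5 + 2 r^{2}$)
$o = 198$ ($o = 161 + \left(5 + 2 \left(-4\right)^{2}\right) = 161 + \left(5 + 2 \cdot 16\right) = 161 + \left(5 + 32\right) = 161 + 37 = 198$)
$4 o = 4 \cdot 198 = 792$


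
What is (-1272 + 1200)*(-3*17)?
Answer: 3672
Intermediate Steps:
(-1272 + 1200)*(-3*17) = -72*(-51) = 3672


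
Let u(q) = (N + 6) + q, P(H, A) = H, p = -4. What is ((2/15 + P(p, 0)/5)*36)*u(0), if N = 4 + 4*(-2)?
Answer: -48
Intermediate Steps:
N = -4 (N = 4 - 8 = -4)
u(q) = 2 + q (u(q) = (-4 + 6) + q = 2 + q)
((2/15 + P(p, 0)/5)*36)*u(0) = ((2/15 - 4/5)*36)*(2 + 0) = ((2*(1/15) - 4*1/5)*36)*2 = ((2/15 - 4/5)*36)*2 = -2/3*36*2 = -24*2 = -48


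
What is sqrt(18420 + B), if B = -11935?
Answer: sqrt(6485) ≈ 80.530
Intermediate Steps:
sqrt(18420 + B) = sqrt(18420 - 11935) = sqrt(6485)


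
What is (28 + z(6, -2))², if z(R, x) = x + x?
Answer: 576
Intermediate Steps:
z(R, x) = 2*x
(28 + z(6, -2))² = (28 + 2*(-2))² = (28 - 4)² = 24² = 576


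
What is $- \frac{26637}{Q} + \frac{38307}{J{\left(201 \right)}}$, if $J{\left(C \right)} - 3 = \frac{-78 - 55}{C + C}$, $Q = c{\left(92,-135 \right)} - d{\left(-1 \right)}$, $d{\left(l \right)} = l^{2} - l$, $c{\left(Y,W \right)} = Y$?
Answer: $\frac{452455253}{32190} \approx 14056.0$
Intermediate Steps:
$Q = 90$ ($Q = 92 - - (-1 - 1) = 92 - \left(-1\right) \left(-2\right) = 92 - 2 = 90$)
$J{\left(C \right)} = 3 - \frac{133}{2 C}$ ($J{\left(C \right)} = 3 + \frac{-78 - 55}{C + C} = 3 - \frac{133}{2 C}$)
$- \frac{26637}{Q} + \frac{38307}{J{\left(201 \right)}} = - \frac{26637}{90} + \frac{38307}{3 - \frac{133}{2 \cdot 201}} = \left(-26637\right) \frac{1}{90} + \frac{38307}{3 - \frac{133}{402}} = - \frac{8879}{30} + \frac{38307}{3 - \frac{133}{402}} = - \frac{8879}{30} + \frac{38307}{\frac{1073}{402}} = - \frac{8879}{30} + 38307 \cdot \frac{402}{1073} = - \frac{8879}{30} + \frac{15399414}{1073} = \frac{452455253}{32190}$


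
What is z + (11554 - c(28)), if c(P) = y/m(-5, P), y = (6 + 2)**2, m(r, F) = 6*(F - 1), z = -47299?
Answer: -2895377/81 ≈ -35745.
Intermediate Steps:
m(r, F) = -6 + 6*F (m(r, F) = 6*(-1 + F) = -6 + 6*F)
y = 64 (y = 8**2 = 64)
c(P) = 64/(-6 + 6*P)
z + (11554 - c(28)) = -47299 + (11554 - 32/(3*(-1 + 28))) = -47299 + (11554 - 32/(3*27)) = -47299 + (11554 - 1*32/81) = -47299 + (11554 - 32/81) = -47299 + 935842/81 = -2895377/81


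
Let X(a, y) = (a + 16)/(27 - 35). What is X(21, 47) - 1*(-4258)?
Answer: 34027/8 ≈ 4253.4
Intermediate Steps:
X(a, y) = -2 - a/8 (X(a, y) = (16 + a)/(-8) = (16 + a)*(-1/8) = -2 - a/8)
X(21, 47) - 1*(-4258) = (-2 - 1/8*21) - 1*(-4258) = (-2 - 21/8) + 4258 = -37/8 + 4258 = 34027/8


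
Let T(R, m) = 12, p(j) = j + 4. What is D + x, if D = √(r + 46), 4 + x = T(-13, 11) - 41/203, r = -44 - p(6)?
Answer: 1583/203 + 2*I*√2 ≈ 7.798 + 2.8284*I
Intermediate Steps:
p(j) = 4 + j
r = -54 (r = -44 - (4 + 6) = -44 - 1*10 = -44 - 10 = -54)
x = 1583/203 (x = -4 + (12 - 41/203) = -4 + 2395/203 = 1583/203 ≈ 7.7980)
D = 2*I*√2 (D = √(-54 + 46) = √(-8) = 2*I*√2 ≈ 2.8284*I)
D + x = 2*I*√2 + 1583/203 = 1583/203 + 2*I*√2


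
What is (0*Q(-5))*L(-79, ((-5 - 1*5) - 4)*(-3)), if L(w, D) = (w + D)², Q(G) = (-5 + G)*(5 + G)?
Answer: 0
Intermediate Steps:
L(w, D) = (D + w)²
(0*Q(-5))*L(-79, ((-5 - 1*5) - 4)*(-3)) = (0*(-25 + (-5)²))*(((-5 - 1*5) - 4)*(-3) - 79)² = (0*(-25 + 25))*(((-5 - 5) - 4)*(-3) - 79)² = (0*0)*((-10 - 4)*(-3) - 79)² = 0*(-14*(-3) - 79)² = 0*(42 - 79)² = 0*(-37)² = 0*1369 = 0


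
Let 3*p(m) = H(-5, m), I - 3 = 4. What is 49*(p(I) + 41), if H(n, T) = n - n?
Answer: 2009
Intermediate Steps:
H(n, T) = 0
I = 7 (I = 3 + 4 = 7)
p(m) = 0 (p(m) = (⅓)*0 = 0)
49*(p(I) + 41) = 49*(0 + 41) = 49*41 = 2009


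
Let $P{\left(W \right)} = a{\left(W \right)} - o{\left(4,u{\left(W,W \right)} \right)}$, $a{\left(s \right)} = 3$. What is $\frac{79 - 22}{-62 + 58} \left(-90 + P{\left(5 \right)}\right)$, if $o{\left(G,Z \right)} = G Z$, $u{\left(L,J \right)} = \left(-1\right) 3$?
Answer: $\frac{4275}{4} \approx 1068.8$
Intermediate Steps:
$u{\left(L,J \right)} = -3$
$P{\left(W \right)} = 15$ ($P{\left(W \right)} = 3 - 4 \left(-3\right) = 3 - -12 = 3 + 12 = 15$)
$\frac{79 - 22}{-62 + 58} \left(-90 + P{\left(5 \right)}\right) = \frac{79 - 22}{-62 + 58} \left(-90 + 15\right) = \frac{79 + \left(-33 + 11\right)}{-4} \left(-75\right) = \left(79 - 22\right) \left(- \frac{1}{4}\right) \left(-75\right) = 57 \left(- \frac{1}{4}\right) \left(-75\right) = \left(- \frac{57}{4}\right) \left(-75\right) = \frac{4275}{4}$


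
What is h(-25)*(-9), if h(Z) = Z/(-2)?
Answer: -225/2 ≈ -112.50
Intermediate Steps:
h(Z) = -Z/2 (h(Z) = Z*(-½) = -Z/2)
h(-25)*(-9) = -½*(-25)*(-9) = (25/2)*(-9) = -225/2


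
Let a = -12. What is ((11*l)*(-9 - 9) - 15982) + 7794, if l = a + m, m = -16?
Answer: -2644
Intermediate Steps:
l = -28 (l = -12 - 16 = -28)
((11*l)*(-9 - 9) - 15982) + 7794 = ((11*(-28))*(-9 - 9) - 15982) + 7794 = (-308*(-18) - 15982) + 7794 = (5544 - 15982) + 7794 = -10438 + 7794 = -2644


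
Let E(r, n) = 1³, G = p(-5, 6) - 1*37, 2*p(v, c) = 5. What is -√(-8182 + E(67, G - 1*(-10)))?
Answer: -9*I*√101 ≈ -90.449*I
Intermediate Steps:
p(v, c) = 5/2 (p(v, c) = (½)*5 = 5/2)
G = -69/2 (G = 5/2 - 1*37 = 5/2 - 37 = -69/2 ≈ -34.500)
E(r, n) = 1
-√(-8182 + E(67, G - 1*(-10))) = -√(-8182 + 1) = -√(-8181) = -9*I*√101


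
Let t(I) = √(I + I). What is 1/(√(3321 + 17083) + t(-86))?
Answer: 1/(2*(√5101 + I*√43)) ≈ 0.0069422 - 0.00063739*I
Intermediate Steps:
t(I) = √2*√I (t(I) = √(2*I) = √2*√I)
1/(√(3321 + 17083) + t(-86)) = 1/(√(3321 + 17083) + √2*√(-86)) = 1/(√20404 + √2*(I*√86)) = 1/(2*√5101 + 2*I*√43)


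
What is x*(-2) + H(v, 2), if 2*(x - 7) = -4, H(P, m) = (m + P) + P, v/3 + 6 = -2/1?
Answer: -56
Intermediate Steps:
v = -24 (v = -18 + 3*(-2/1) = -18 + 3*(-2*1) = -18 + 3*(-2) = -18 - 6 = -24)
H(P, m) = m + 2*P (H(P, m) = (P + m) + P = m + 2*P)
x = 5 (x = 7 + (½)*(-4) = 7 - 2 = 5)
x*(-2) + H(v, 2) = 5*(-2) + (2 + 2*(-24)) = -10 + (2 - 48) = -10 - 46 = -56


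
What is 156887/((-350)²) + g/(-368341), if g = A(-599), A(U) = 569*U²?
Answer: -24951538788033/45121772500 ≈ -552.98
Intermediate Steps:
g = 204157769 (g = 569*(-599)² = 569*358801 = 204157769)
156887/((-350)²) + g/(-368341) = 156887/((-350)²) + 204157769/(-368341) = 156887/122500 + 204157769*(-1/368341) = 156887*(1/122500) - 204157769/368341 = 156887/122500 - 204157769/368341 = -24951538788033/45121772500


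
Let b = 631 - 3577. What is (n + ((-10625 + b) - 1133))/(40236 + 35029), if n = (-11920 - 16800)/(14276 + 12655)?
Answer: -396022144/2026961715 ≈ -0.19538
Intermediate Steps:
b = -2946
n = -28720/26931 ≈ -1.0664
(n + ((-10625 + b) - 1133))/(40236 + 35029) = (-28720/26931 + ((-10625 - 2946) - 1133))/(40236 + 35029) = (-28720/26931 + (-13571 - 1133))/75265 = (-28720/26931 - 14704)*(1/75265) = -396022144/26931*1/75265 = -396022144/2026961715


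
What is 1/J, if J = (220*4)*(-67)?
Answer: -1/58960 ≈ -1.6961e-5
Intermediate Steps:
J = -58960 (J = 880*(-67) = -58960)
1/J = 1/(-58960) = -1/58960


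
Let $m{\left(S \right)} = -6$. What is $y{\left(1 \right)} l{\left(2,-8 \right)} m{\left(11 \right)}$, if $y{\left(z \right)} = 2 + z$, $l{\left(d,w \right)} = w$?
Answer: $144$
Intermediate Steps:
$y{\left(1 \right)} l{\left(2,-8 \right)} m{\left(11 \right)} = \left(2 + 1\right) \left(-8\right) \left(-6\right) = 3 \left(-8\right) \left(-6\right) = \left(-24\right) \left(-6\right) = 144$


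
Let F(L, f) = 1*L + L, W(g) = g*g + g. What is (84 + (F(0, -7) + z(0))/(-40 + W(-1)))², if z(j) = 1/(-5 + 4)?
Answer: 11296321/1600 ≈ 7060.2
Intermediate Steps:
z(j) = -1 (z(j) = 1/(-1) = -1)
W(g) = g + g² (W(g) = g² + g = g + g²)
F(L, f) = 2*L (F(L, f) = L + L = 2*L)
(84 + (F(0, -7) + z(0))/(-40 + W(-1)))² = (84 + (2*0 - 1)/(-40 - (1 - 1)))² = (84 + (0 - 1)/(-40 - 1*0))² = (84 - 1/(-40 + 0))² = (84 - 1/(-40))² = (84 - 1*(-1/40))² = (84 + 1/40)² = (3361/40)² = 11296321/1600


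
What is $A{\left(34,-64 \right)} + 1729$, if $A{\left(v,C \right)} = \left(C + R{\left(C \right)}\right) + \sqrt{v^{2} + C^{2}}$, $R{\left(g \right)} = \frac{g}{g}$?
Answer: $1666 + 2 \sqrt{1313} \approx 1738.5$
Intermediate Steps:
$R{\left(g \right)} = 1$
$A{\left(v,C \right)} = 1 + C + \sqrt{C^{2} + v^{2}}$ ($A{\left(v,C \right)} = \left(C + 1\right) + \sqrt{v^{2} + C^{2}} = \left(1 + C\right) + \sqrt{C^{2} + v^{2}} = 1 + C + \sqrt{C^{2} + v^{2}}$)
$A{\left(34,-64 \right)} + 1729 = \left(1 - 64 + \sqrt{\left(-64\right)^{2} + 34^{2}}\right) + 1729 = \left(1 - 64 + \sqrt{4096 + 1156}\right) + 1729 = \left(1 - 64 + \sqrt{5252}\right) + 1729 = \left(1 - 64 + 2 \sqrt{1313}\right) + 1729 = \left(-63 + 2 \sqrt{1313}\right) + 1729 = 1666 + 2 \sqrt{1313}$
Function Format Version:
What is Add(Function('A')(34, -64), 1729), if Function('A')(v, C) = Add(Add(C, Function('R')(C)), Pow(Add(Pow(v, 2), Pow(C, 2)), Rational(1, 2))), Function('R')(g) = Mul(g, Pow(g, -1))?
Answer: Add(1666, Mul(2, Pow(1313, Rational(1, 2)))) ≈ 1738.5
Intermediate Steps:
Function('R')(g) = 1
Function('A')(v, C) = Add(1, C, Pow(Add(Pow(C, 2), Pow(v, 2)), Rational(1, 2))) (Function('A')(v, C) = Add(Add(C, 1), Pow(Add(Pow(v, 2), Pow(C, 2)), Rational(1, 2))) = Add(Add(1, C), Pow(Add(Pow(C, 2), Pow(v, 2)), Rational(1, 2))) = Add(1, C, Pow(Add(Pow(C, 2), Pow(v, 2)), Rational(1, 2))))
Add(Function('A')(34, -64), 1729) = Add(Add(1, -64, Pow(Add(Pow(-64, 2), Pow(34, 2)), Rational(1, 2))), 1729) = Add(Add(1, -64, Pow(Add(4096, 1156), Rational(1, 2))), 1729) = Add(Add(1, -64, Pow(5252, Rational(1, 2))), 1729) = Add(Add(1, -64, Mul(2, Pow(1313, Rational(1, 2)))), 1729) = Add(Add(-63, Mul(2, Pow(1313, Rational(1, 2)))), 1729) = Add(1666, Mul(2, Pow(1313, Rational(1, 2))))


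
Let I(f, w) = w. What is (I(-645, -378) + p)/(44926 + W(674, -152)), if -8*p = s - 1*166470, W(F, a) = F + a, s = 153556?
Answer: 215/7904 ≈ 0.027201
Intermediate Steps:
p = 6457/4 (p = -(153556 - 1*166470)/8 = -(153556 - 166470)/8 = -⅛*(-12914) = 6457/4 ≈ 1614.3)
(I(-645, -378) + p)/(44926 + W(674, -152)) = (-378 + 6457/4)/(44926 + (674 - 152)) = 4945/(4*(44926 + 522)) = (4945/4)/45448 = (4945/4)*(1/45448) = 215/7904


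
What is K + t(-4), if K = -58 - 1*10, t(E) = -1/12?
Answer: -817/12 ≈ -68.083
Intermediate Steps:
t(E) = -1/12 (t(E) = -1*1/12 = -1/12)
K = -68 (K = -58 - 10 = -68)
K + t(-4) = -68 - 1/12 = -817/12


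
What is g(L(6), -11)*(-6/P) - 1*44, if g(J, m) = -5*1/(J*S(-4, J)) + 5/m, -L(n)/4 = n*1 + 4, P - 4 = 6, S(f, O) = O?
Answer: -769567/17600 ≈ -43.725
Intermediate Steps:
P = 10 (P = 4 + 6 = 10)
L(n) = -16 - 4*n (L(n) = -4*(n*1 + 4) = -4*(n + 4) = -4*(4 + n) = -16 - 4*n)
g(J, m) = -5/J² + 5/m
g(L(6), -11)*(-6/P) - 1*44 = (-5/(-16 - 4*6)² + 5/(-11))*(-6/10) - 1*44 = (-5/(-16 - 24)² + 5*(-1/11))*(-6*⅒) - 44 = (-5/(-40)² - 5/11)*(-⅗) - 44 = (-5*1/1600 - 5/11)*(-⅗) - 44 = (-1/320 - 5/11)*(-⅗) - 44 = -1611/3520*(-⅗) - 44 = 4833/17600 - 44 = -769567/17600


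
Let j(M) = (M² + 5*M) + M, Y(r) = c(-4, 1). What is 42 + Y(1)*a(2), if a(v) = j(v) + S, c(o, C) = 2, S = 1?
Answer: 76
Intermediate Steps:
Y(r) = 2
j(M) = M² + 6*M
a(v) = 1 + v*(6 + v) (a(v) = v*(6 + v) + 1 = 1 + v*(6 + v))
42 + Y(1)*a(2) = 42 + 2*(1 + 2*(6 + 2)) = 42 + 2*(1 + 2*8) = 42 + 2*(1 + 16) = 42 + 2*17 = 42 + 34 = 76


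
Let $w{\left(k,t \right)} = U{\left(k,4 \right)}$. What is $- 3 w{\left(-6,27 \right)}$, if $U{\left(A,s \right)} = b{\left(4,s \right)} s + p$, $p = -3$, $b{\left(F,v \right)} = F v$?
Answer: $-183$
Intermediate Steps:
$U{\left(A,s \right)} = -3 + 4 s^{2}$ ($U{\left(A,s \right)} = 4 s s - 3 = 4 s^{2} - 3 = -3 + 4 s^{2}$)
$w{\left(k,t \right)} = 61$ ($w{\left(k,t \right)} = -3 + 4 \cdot 4^{2} = -3 + 4 \cdot 16 = -3 + 64 = 61$)
$- 3 w{\left(-6,27 \right)} = \left(-3\right) 61 = -183$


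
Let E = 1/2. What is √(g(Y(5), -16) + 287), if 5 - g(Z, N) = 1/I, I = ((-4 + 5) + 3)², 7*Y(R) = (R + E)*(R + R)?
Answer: 3*√519/4 ≈ 17.086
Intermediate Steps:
E = ½ (E = 1*(½) = ½ ≈ 0.50000)
Y(R) = 2*R*(½ + R)/7 (Y(R) = ((R + ½)*(R + R))/7 = ((½ + R)*(2*R))/7 = (2*R*(½ + R))/7 = 2*R*(½ + R)/7)
I = 16 (I = (1 + 3)² = 4² = 16)
g(Z, N) = 79/16 (g(Z, N) = 5 - 1/16 = 79/16)
√(g(Y(5), -16) + 287) = √(79/16 + 287) = √(4671/16) = 3*√519/4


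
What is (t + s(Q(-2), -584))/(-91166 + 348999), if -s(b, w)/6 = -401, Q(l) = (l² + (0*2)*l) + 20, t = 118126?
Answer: 120532/257833 ≈ 0.46748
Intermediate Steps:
Q(l) = 20 + l² (Q(l) = (l² + 0*l) + 20 = (l² + 0) + 20 = l² + 20 = 20 + l²)
s(b, w) = 2406 (s(b, w) = -6*(-401) = 2406)
(t + s(Q(-2), -584))/(-91166 + 348999) = (118126 + 2406)/(-91166 + 348999) = 120532/257833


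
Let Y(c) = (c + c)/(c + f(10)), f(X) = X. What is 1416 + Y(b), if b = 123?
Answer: 188574/133 ≈ 1417.8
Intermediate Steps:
Y(c) = 2*c/(10 + c) (Y(c) = (c + c)/(c + 10) = (2*c)/(10 + c) = 2*c/(10 + c))
1416 + Y(b) = 1416 + 2*123/(10 + 123) = 1416 + 2*123/133 = 1416 + 2*123*(1/133) = 1416 + 246/133 = 188574/133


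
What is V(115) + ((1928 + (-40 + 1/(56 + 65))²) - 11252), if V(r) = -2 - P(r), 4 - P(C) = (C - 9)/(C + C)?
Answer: -13015454062/1683715 ≈ -7730.2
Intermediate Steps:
P(C) = 4 - (-9 + C)/(2*C) (P(C) = 4 - (C - 9)/(C + C) = 4 - (-9 + C)/(2*C))
V(r) = -2 - (9 + 7*r)/(2*r)
V(115) + ((1928 + (-40 + 1/(56 + 65))²) - 11252) = (½)*(-9 - 11*115)/115 + ((1928 + (-40 + 1/(56 + 65))²) - 11252) = (½)*(1/115)*(-9 - 1265) + ((1928 + (-40 + 1/121)²) - 11252) = (½)*(1/115)*(-1274) + ((1928 + (-40 + 1/121)²) - 11252) = -637/115 + ((1928 + (-4839/121)²) - 11252) = -637/115 + ((1928 + 23415921/14641) - 11252) = -637/115 + (51643769/14641 - 11252) = -637/115 - 113096763/14641 = -13015454062/1683715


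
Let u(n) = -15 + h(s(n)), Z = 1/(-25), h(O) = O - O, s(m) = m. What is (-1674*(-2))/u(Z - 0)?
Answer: -1116/5 ≈ -223.20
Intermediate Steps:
h(O) = 0
Z = -1/25 ≈ -0.040000
u(n) = -15 (u(n) = -15 + 0 = -15)
(-1674*(-2))/u(Z - 0) = -1674*(-2)/(-15) = 3348*(-1/15) = -1116/5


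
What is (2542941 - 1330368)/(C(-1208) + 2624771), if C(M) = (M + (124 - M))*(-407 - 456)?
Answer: 404191/839253 ≈ 0.48161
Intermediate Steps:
C(M) = -107012 (C(M) = 124*(-863) = -107012)
(2542941 - 1330368)/(C(-1208) + 2624771) = (2542941 - 1330368)/(-107012 + 2624771) = 1212573/2517759 = 1212573*(1/2517759) = 404191/839253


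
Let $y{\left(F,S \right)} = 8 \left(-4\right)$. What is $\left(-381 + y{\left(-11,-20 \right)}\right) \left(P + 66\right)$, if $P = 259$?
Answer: $-134225$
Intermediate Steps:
$y{\left(F,S \right)} = -32$
$\left(-381 + y{\left(-11,-20 \right)}\right) \left(P + 66\right) = \left(-381 - 32\right) \left(259 + 66\right) = \left(-413\right) 325 = -134225$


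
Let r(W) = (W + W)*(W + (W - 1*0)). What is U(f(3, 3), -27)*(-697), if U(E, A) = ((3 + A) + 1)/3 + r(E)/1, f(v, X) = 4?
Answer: -117793/3 ≈ -39264.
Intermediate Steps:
r(W) = 4*W**2 (r(W) = (2*W)*(W + (W + 0)) = (2*W)*(W + W) = (2*W)*(2*W) = 4*W**2)
U(E, A) = 4/3 + 4*E**2 + A/3 (U(E, A) = ((3 + A) + 1)/3 + (4*E**2)/1 = (4 + A)*(1/3) + (4*E**2)*1 = (4/3 + A/3) + 4*E**2 = 4/3 + 4*E**2 + A/3)
U(f(3, 3), -27)*(-697) = (4/3 + 4*4**2 + (1/3)*(-27))*(-697) = (4/3 + 4*16 - 9)*(-697) = (4/3 + 64 - 9)*(-697) = (169/3)*(-697) = -117793/3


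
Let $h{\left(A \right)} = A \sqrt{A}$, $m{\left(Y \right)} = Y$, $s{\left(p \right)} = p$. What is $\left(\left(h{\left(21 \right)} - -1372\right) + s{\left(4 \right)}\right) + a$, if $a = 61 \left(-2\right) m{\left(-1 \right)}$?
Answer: $1498 + 21 \sqrt{21} \approx 1594.2$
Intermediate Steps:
$a = 122$ ($a = 61 \left(-2\right) \left(-1\right) = \left(-122\right) \left(-1\right) = 122$)
$h{\left(A \right)} = A^{\frac{3}{2}}$
$\left(\left(h{\left(21 \right)} - -1372\right) + s{\left(4 \right)}\right) + a = \left(\left(21^{\frac{3}{2}} - -1372\right) + 4\right) + 122 = \left(\left(21 \sqrt{21} + 1372\right) + 4\right) + 122 = \left(\left(1372 + 21 \sqrt{21}\right) + 4\right) + 122 = \left(1376 + 21 \sqrt{21}\right) + 122 = 1498 + 21 \sqrt{21}$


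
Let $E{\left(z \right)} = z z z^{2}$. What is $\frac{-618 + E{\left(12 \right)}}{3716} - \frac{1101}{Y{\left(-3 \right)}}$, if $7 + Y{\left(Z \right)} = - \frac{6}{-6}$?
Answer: $\frac{175501}{929} \approx 188.91$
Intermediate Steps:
$E{\left(z \right)} = z^{4}$ ($E{\left(z \right)} = z^{2} z^{2} = z^{4}$)
$Y{\left(Z \right)} = -6$ ($Y{\left(Z \right)} = -7 - \frac{6}{-6} = -7 - -1 = -7 + 1 = -6$)
$\frac{-618 + E{\left(12 \right)}}{3716} - \frac{1101}{Y{\left(-3 \right)}} = \frac{-618 + 12^{4}}{3716} - \frac{1101}{-6} = \left(-618 + 20736\right) \frac{1}{3716} - - \frac{367}{2} = 20118 \cdot \frac{1}{3716} + \frac{367}{2} = \frac{10059}{1858} + \frac{367}{2} = \frac{175501}{929}$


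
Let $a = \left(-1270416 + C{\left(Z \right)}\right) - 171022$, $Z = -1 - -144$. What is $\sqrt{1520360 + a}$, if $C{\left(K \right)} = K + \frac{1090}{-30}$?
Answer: $\frac{\sqrt{711258}}{3} \approx 281.12$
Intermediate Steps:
$Z = 143$ ($Z = -1 + 144 = 143$)
$C{\left(K \right)} = - \frac{109}{3} + K$ ($C{\left(K \right)} = K + 1090 \left(- \frac{1}{30}\right) = K - \frac{109}{3} = - \frac{109}{3} + K$)
$a = - \frac{4323994}{3}$ ($a = \left(-1270416 + \left(- \frac{109}{3} + 143\right)\right) - 171022 = \left(-1270416 + \frac{320}{3}\right) - 171022 = - \frac{3810928}{3} - 171022 = - \frac{4323994}{3} \approx -1.4413 \cdot 10^{6}$)
$\sqrt{1520360 + a} = \sqrt{1520360 - \frac{4323994}{3}} = \sqrt{\frac{237086}{3}} = \frac{\sqrt{711258}}{3}$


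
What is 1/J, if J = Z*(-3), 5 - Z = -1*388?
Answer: -1/1179 ≈ -0.00084818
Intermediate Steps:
Z = 393 (Z = 5 - (-1)*388 = 5 - 1*(-388) = 5 + 388 = 393)
J = -1179 (J = 393*(-3) = -1179)
1/J = 1/(-1179) = -1/1179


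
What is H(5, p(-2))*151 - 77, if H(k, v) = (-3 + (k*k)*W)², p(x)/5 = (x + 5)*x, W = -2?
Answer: 424082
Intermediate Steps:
p(x) = 5*x*(5 + x) (p(x) = 5*((x + 5)*x) = 5*((5 + x)*x) = 5*(x*(5 + x)) = 5*x*(5 + x))
H(k, v) = (-3 - 2*k²)² (H(k, v) = (-3 + (k*k)*(-2))² = (-3 + k²*(-2))² = (-3 - 2*k²)²)
H(5, p(-2))*151 - 77 = (3 + 2*5²)²*151 - 77 = (3 + 2*25)²*151 - 77 = (3 + 50)²*151 - 77 = 53²*151 - 77 = 2809*151 - 77 = 424159 - 77 = 424082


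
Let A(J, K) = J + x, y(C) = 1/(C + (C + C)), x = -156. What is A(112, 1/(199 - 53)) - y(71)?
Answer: -9373/213 ≈ -44.005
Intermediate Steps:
y(C) = 1/(3*C) (y(C) = 1/(C + 2*C) = 1/(3*C))
A(J, K) = -156 + J (A(J, K) = J - 156 = -156 + J)
A(112, 1/(199 - 53)) - y(71) = (-156 + 112) - 1/(3*71) = -44 - 1/(3*71) = -44 - 1*1/213 = -44 - 1/213 = -9373/213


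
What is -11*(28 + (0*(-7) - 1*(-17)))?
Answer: -495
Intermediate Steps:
-11*(28 + (0*(-7) - 1*(-17))) = -11*(28 + (0 + 17)) = -11*(28 + 17) = -11*45 = -495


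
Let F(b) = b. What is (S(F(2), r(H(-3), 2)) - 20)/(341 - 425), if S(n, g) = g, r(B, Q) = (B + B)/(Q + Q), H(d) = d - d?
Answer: 5/21 ≈ 0.23810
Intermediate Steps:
H(d) = 0
r(B, Q) = B/Q (r(B, Q) = (2*B)/((2*Q)) = (2*B)*(1/(2*Q)) = B/Q)
(S(F(2), r(H(-3), 2)) - 20)/(341 - 425) = (0/2 - 20)/(341 - 425) = (0*(½) - 20)/(-84) = (0 - 20)*(-1/84) = -20*(-1/84) = 5/21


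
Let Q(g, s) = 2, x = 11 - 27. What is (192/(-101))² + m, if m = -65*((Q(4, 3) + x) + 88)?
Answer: -49029946/10201 ≈ -4806.4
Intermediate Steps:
x = -16
m = -4810 (m = -65*((2 - 16) + 88) = -65*(-14 + 88) = -65*74 = -4810)
(192/(-101))² + m = (192/(-101))² - 4810 = (192*(-1/101))² - 4810 = (-192/101)² - 4810 = 36864/10201 - 4810 = -49029946/10201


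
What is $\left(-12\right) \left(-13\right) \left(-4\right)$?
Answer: $-624$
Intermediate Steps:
$\left(-12\right) \left(-13\right) \left(-4\right) = 156 \left(-4\right) = -624$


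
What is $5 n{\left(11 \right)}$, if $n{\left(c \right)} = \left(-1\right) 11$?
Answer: $-55$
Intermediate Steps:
$n{\left(c \right)} = -11$
$5 n{\left(11 \right)} = 5 \left(-11\right) = -55$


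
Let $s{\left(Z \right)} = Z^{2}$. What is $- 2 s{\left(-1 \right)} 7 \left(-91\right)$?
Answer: $1274$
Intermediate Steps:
$- 2 s{\left(-1 \right)} 7 \left(-91\right) = - 2 \left(-1\right)^{2} \cdot 7 \left(-91\right) = \left(-2\right) 1 \cdot 7 \left(-91\right) = \left(-2\right) 7 \left(-91\right) = \left(-14\right) \left(-91\right) = 1274$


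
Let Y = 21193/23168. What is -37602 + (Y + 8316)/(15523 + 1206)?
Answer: -14573495415863/387577472 ≈ -37602.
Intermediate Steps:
Y = 21193/23168 (Y = 21193*(1/23168) = 21193/23168 ≈ 0.91475)
-37602 + (Y + 8316)/(15523 + 1206) = -37602 + (21193/23168 + 8316)/(15523 + 1206) = -37602 + (192686281/23168)/16729 = -37602 + (192686281/23168)*(1/16729) = -37602 + 192686281/387577472 = -14573495415863/387577472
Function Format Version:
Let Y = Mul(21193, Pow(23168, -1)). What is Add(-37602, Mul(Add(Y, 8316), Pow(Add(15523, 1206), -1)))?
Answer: Rational(-14573495415863, 387577472) ≈ -37602.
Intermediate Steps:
Y = Rational(21193, 23168) (Y = Mul(21193, Rational(1, 23168)) = Rational(21193, 23168) ≈ 0.91475)
Add(-37602, Mul(Add(Y, 8316), Pow(Add(15523, 1206), -1))) = Add(-37602, Mul(Add(Rational(21193, 23168), 8316), Pow(Add(15523, 1206), -1))) = Add(-37602, Mul(Rational(192686281, 23168), Pow(16729, -1))) = Add(-37602, Mul(Rational(192686281, 23168), Rational(1, 16729))) = Add(-37602, Rational(192686281, 387577472)) = Rational(-14573495415863, 387577472)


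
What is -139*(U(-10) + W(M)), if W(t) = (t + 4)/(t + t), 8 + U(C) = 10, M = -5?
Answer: -2919/10 ≈ -291.90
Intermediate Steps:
U(C) = 2 (U(C) = -8 + 10 = 2)
W(t) = (4 + t)/(2*t) (W(t) = (4 + t)/((2*t)) = (4 + t)*(1/(2*t)) = (4 + t)/(2*t))
-139*(U(-10) + W(M)) = -139*(2 + (½)*(4 - 5)/(-5)) = -139*(2 + (½)*(-⅕)*(-1)) = -139*(2 + ⅒) = -139*21/10 = -2919/10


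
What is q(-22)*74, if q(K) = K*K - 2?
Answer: 35668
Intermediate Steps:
q(K) = -2 + K² (q(K) = K² - 2 = -2 + K²)
q(-22)*74 = (-2 + (-22)²)*74 = (-2 + 484)*74 = 482*74 = 35668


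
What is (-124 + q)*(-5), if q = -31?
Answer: 775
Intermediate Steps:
(-124 + q)*(-5) = (-124 - 31)*(-5) = -155*(-5) = 775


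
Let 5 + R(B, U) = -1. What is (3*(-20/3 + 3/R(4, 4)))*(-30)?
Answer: 645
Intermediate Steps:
R(B, U) = -6 (R(B, U) = -5 - 1 = -6)
(3*(-20/3 + 3/R(4, 4)))*(-30) = (3*(-20/3 + 3/(-6)))*(-30) = (3*(-20*⅓ + 3*(-⅙)))*(-30) = (3*(-20/3 - ½))*(-30) = (3*(-43/6))*(-30) = -43/2*(-30) = 645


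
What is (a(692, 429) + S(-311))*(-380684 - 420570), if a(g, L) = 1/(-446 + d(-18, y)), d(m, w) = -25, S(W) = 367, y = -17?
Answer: -138501561424/471 ≈ -2.9406e+8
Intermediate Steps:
a(g, L) = -1/471 (a(g, L) = 1/(-446 - 25) = 1/(-471) = -1/471)
(a(692, 429) + S(-311))*(-380684 - 420570) = (-1/471 + 367)*(-380684 - 420570) = (172856/471)*(-801254) = -138501561424/471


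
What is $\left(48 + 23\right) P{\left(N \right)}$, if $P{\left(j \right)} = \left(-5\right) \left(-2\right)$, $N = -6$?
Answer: $710$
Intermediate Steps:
$P{\left(j \right)} = 10$
$\left(48 + 23\right) P{\left(N \right)} = \left(48 + 23\right) 10 = 71 \cdot 10 = 710$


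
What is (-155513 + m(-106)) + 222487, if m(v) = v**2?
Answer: 78210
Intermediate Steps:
(-155513 + m(-106)) + 222487 = (-155513 + (-106)**2) + 222487 = (-155513 + 11236) + 222487 = -144277 + 222487 = 78210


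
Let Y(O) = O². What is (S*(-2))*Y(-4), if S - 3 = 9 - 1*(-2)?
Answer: -448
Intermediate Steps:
S = 14 (S = 3 + (9 - 1*(-2)) = 3 + (9 + 2) = 3 + 11 = 14)
(S*(-2))*Y(-4) = (14*(-2))*(-4)² = -28*16 = -448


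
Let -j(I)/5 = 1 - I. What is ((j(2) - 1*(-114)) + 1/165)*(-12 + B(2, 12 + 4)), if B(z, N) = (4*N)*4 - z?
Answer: 431992/15 ≈ 28799.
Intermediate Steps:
j(I) = -5 + 5*I (j(I) = -5*(1 - I) = -5 + 5*I)
B(z, N) = -z + 16*N (B(z, N) = 16*N - z = -z + 16*N)
((j(2) - 1*(-114)) + 1/165)*(-12 + B(2, 12 + 4)) = (((-5 + 5*2) - 1*(-114)) + 1/165)*(-12 + (-1*2 + 16*(12 + 4))) = (((-5 + 10) + 114) + 1/165)*(-12 + (-2 + 16*16)) = ((5 + 114) + 1/165)*(-12 + (-2 + 256)) = (119 + 1/165)*(-12 + 254) = (19636/165)*242 = 431992/15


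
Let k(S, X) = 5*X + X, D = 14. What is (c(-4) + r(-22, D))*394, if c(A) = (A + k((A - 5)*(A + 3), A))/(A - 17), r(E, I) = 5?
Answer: 7486/3 ≈ 2495.3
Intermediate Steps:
k(S, X) = 6*X
c(A) = 7*A/(-17 + A) (c(A) = (A + 6*A)/(A - 17) = (7*A)/(-17 + A) = 7*A/(-17 + A))
(c(-4) + r(-22, D))*394 = (7*(-4)/(-17 - 4) + 5)*394 = (7*(-4)/(-21) + 5)*394 = (7*(-4)*(-1/21) + 5)*394 = (4/3 + 5)*394 = (19/3)*394 = 7486/3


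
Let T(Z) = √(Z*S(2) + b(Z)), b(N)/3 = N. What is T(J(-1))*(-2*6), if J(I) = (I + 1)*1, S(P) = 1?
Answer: 0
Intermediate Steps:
b(N) = 3*N
J(I) = 1 + I (J(I) = (1 + I)*1 = 1 + I)
T(Z) = 2*√Z (T(Z) = √(Z*1 + 3*Z) = √(Z + 3*Z) = √(4*Z) = 2*√Z)
T(J(-1))*(-2*6) = (2*√(1 - 1))*(-2*6) = (2*√0)*(-12) = (2*0)*(-12) = 0*(-12) = 0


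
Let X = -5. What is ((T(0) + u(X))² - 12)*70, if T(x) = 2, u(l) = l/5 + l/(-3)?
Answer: -3080/9 ≈ -342.22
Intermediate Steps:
u(l) = -2*l/15 (u(l) = l*(⅕) + l*(-⅓) = l/5 - l/3 = -2*l/15)
((T(0) + u(X))² - 12)*70 = ((2 - 2/15*(-5))² - 12)*70 = ((2 + ⅔)² - 12)*70 = ((8/3)² - 12)*70 = (64/9 - 12)*70 = -44/9*70 = -3080/9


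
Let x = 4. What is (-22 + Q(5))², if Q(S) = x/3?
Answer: 3844/9 ≈ 427.11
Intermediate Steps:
Q(S) = 4/3
(-22 + Q(5))² = (-22 + 4/3)² = (-62/3)² = 3844/9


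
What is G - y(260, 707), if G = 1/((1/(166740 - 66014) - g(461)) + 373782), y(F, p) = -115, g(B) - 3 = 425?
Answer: 4324742426301/37606455005 ≈ 115.00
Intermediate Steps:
g(B) = 428 (g(B) = 3 + 425 = 428)
G = 100726/37606455005 (G = 1/((1/(166740 - 66014) - 1*428) + 373782) = 1/((1/100726 - 428) + 373782) = 1/(-43110727/100726 + 373782) = 1/(37606455005/100726) = 100726/37606455005 ≈ 2.6784e-6)
G - y(260, 707) = 100726/37606455005 - 1*(-115) = 100726/37606455005 + 115 = 4324742426301/37606455005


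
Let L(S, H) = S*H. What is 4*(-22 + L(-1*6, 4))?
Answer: -184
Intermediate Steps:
L(S, H) = H*S
4*(-22 + L(-1*6, 4)) = 4*(-22 + 4*(-1*6)) = 4*(-22 + 4*(-6)) = 4*(-22 - 24) = 4*(-46) = -184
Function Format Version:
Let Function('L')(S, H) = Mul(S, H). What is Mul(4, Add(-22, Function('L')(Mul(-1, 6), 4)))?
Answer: -184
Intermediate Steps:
Function('L')(S, H) = Mul(H, S)
Mul(4, Add(-22, Function('L')(Mul(-1, 6), 4))) = Mul(4, Add(-22, Mul(4, Mul(-1, 6)))) = Mul(4, Add(-22, Mul(4, -6))) = Mul(4, Add(-22, -24)) = Mul(4, -46) = -184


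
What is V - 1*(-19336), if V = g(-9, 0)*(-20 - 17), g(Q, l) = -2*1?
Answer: 19410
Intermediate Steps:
g(Q, l) = -2
V = 74 (V = -2*(-20 - 17) = -2*(-37) = 74)
V - 1*(-19336) = 74 - 1*(-19336) = 74 + 19336 = 19410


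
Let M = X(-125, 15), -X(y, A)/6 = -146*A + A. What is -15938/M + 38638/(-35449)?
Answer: -534606031/231304725 ≈ -2.3113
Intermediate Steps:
X(y, A) = 870*A (X(y, A) = -6*(-146*A + A) = -(-870)*A = 870*A)
M = 13050 (M = 870*15 = 13050)
-15938/M + 38638/(-35449) = -15938/13050 + 38638/(-35449) = -15938*1/13050 + 38638*(-1/35449) = -7969/6525 - 38638/35449 = -534606031/231304725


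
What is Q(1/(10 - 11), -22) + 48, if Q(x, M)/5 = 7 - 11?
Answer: 28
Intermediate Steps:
Q(x, M) = -20 (Q(x, M) = 5*(7 - 11) = 5*(-4) = -20)
Q(1/(10 - 11), -22) + 48 = -20 + 48 = 28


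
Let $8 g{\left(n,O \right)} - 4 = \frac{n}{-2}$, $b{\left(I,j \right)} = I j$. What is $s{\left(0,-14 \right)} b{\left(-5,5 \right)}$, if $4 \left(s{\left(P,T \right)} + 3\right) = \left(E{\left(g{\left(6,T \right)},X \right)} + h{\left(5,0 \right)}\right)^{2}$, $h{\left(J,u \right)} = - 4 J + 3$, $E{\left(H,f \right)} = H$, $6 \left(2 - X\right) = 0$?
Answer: $- \frac{436425}{256} \approx -1704.8$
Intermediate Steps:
$X = 2$ ($X = 2 - 0 = 2 + 0 = 2$)
$g{\left(n,O \right)} = \frac{1}{2} - \frac{n}{16}$ ($g{\left(n,O \right)} = \frac{1}{2} + \frac{n \frac{1}{-2}}{8} = \frac{1}{2} + \frac{n \left(- \frac{1}{2}\right)}{8} = \frac{1}{2} + \frac{\left(- \frac{1}{2}\right) n}{8} = \frac{1}{2} - \frac{n}{16}$)
$h{\left(J,u \right)} = 3 - 4 J$
$s{\left(P,T \right)} = \frac{17457}{256}$ ($s{\left(P,T \right)} = -3 + \frac{\left(\left(\frac{1}{2} - \frac{3}{8}\right) + \left(3 - 20\right)\right)^{2}}{4} = -3 + \frac{\left(\frac{1}{8} - 17\right)^{2}}{4} = -3 + \frac{\left(- \frac{135}{8}\right)^{2}}{4} = -3 + \frac{1}{4} \cdot \frac{18225}{64} = -3 + \frac{18225}{256} = \frac{17457}{256}$)
$s{\left(0,-14 \right)} b{\left(-5,5 \right)} = \frac{17457 \left(\left(-5\right) 5\right)}{256} = \frac{17457}{256} \left(-25\right) = - \frac{436425}{256}$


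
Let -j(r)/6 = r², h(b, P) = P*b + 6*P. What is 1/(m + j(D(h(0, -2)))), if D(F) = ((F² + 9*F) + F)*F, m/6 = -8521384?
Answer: -1/51625968 ≈ -1.9370e-8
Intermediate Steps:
m = -51128304 (m = 6*(-8521384) = -51128304)
h(b, P) = 6*P + P*b
D(F) = F*(F² + 10*F) (D(F) = (F² + 10*F)*F = F*(F² + 10*F))
j(r) = -6*r²
1/(m + j(D(h(0, -2)))) = 1/(-51128304 - 6*16*(6 + 0)⁴*(10 - 2*(6 + 0))²) = 1/(-51128304 - 6*20736*(10 - 2*6)²) = 1/(-51128304 - 6*20736*(10 - 12)²) = 1/(-51128304 - 6*(144*(-2))²) = 1/(-51128304 - 6*(-288)²) = 1/(-51128304 - 6*82944) = 1/(-51128304 - 497664) = 1/(-51625968) = -1/51625968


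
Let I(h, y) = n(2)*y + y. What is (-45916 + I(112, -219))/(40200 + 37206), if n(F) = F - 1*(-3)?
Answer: -23615/38703 ≈ -0.61016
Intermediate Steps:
n(F) = 3 + F (n(F) = F + 3 = 3 + F)
I(h, y) = 6*y (I(h, y) = (3 + 2)*y + y = 5*y + y = 6*y)
(-45916 + I(112, -219))/(40200 + 37206) = (-45916 + 6*(-219))/(40200 + 37206) = (-45916 - 1314)/77406 = -47230*1/77406 = -23615/38703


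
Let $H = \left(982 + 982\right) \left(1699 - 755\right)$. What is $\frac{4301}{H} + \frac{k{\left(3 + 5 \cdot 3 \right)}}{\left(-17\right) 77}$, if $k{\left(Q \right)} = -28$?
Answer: $\frac{8220351}{346700992} \approx 0.02371$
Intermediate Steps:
$H = 1854016$ ($H = 1964 \cdot 944 = 1854016$)
$\frac{4301}{H} + \frac{k{\left(3 + 5 \cdot 3 \right)}}{\left(-17\right) 77} = \frac{4301}{1854016} - \frac{28}{\left(-17\right) 77} = 4301 \cdot \frac{1}{1854016} - \frac{28}{-1309} = \frac{4301}{1854016} - - \frac{4}{187} = \frac{4301}{1854016} + \frac{4}{187} = \frac{8220351}{346700992}$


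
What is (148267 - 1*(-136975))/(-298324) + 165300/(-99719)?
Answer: -38878502099/14874285478 ≈ -2.6138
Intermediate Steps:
(148267 - 1*(-136975))/(-298324) + 165300/(-99719) = (148267 + 136975)*(-1/298324) + 165300*(-1/99719) = 285242*(-1/298324) - 165300/99719 = -142621/149162 - 165300/99719 = -38878502099/14874285478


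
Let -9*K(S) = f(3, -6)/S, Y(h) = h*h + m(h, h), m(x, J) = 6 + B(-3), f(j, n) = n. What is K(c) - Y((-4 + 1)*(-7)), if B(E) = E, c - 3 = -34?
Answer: -41294/93 ≈ -444.02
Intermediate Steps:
c = -31 (c = 3 - 34 = -31)
m(x, J) = 3 (m(x, J) = 6 - 3 = 3)
Y(h) = 3 + h² (Y(h) = h*h + 3 = h² + 3 = 3 + h²)
K(S) = 2/(3*S) (K(S) = -(-2)/(3*S) = 2/(3*S))
K(c) - Y((-4 + 1)*(-7)) = (⅔)/(-31) - (3 + ((-4 + 1)*(-7))²) = (⅔)*(-1/31) - (3 + (-3*(-7))²) = -2/93 - (3 + 21²) = -2/93 - (3 + 441) = -2/93 - 1*444 = -2/93 - 444 = -41294/93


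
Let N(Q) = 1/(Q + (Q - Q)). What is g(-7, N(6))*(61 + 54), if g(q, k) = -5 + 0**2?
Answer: -575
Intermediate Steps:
N(Q) = 1/Q (N(Q) = 1/(Q + 0) = 1/Q)
g(q, k) = -5 (g(q, k) = -5 + 0 = -5)
g(-7, N(6))*(61 + 54) = -5*(61 + 54) = -5*115 = -575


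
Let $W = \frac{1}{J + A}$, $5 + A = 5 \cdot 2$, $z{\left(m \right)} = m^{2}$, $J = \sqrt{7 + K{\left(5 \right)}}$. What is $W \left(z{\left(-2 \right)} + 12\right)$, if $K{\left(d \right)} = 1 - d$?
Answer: $\frac{40}{11} - \frac{8 \sqrt{3}}{11} \approx 2.3767$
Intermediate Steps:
$J = \sqrt{3}$ ($J = \sqrt{7 + \left(1 - 5\right)} = \sqrt{7 - 4} = \sqrt{3} \approx 1.732$)
$A = 5$ ($A = -5 + 5 \cdot 2 = -5 + 10 = 5$)
$W = \frac{1}{5 + \sqrt{3}}$ ($W = \frac{1}{\sqrt{3} + 5} = \frac{1}{5 + \sqrt{3}} \approx 0.14854$)
$W \left(z{\left(-2 \right)} + 12\right) = \left(\frac{5}{22} - \frac{\sqrt{3}}{22}\right) \left(\left(-2\right)^{2} + 12\right) = \left(\frac{5}{22} - \frac{\sqrt{3}}{22}\right) \left(4 + 12\right) = \left(\frac{5}{22} - \frac{\sqrt{3}}{22}\right) 16 = \frac{40}{11} - \frac{8 \sqrt{3}}{11}$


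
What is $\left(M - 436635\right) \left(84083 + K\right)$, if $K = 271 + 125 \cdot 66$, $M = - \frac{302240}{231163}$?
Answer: $- \frac{9346906836421980}{231163} \approx -4.0434 \cdot 10^{10}$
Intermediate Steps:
$M = - \frac{302240}{231163}$ ($M = \left(-302240\right) \frac{1}{231163} = - \frac{302240}{231163} \approx -1.3075$)
$K = 8521$ ($K = 271 + 8250 = 8521$)
$\left(M - 436635\right) \left(84083 + K\right) = \left(- \frac{302240}{231163} - 436635\right) \left(84083 + 8521\right) = \left(- \frac{302240}{231163} - 436635\right) 92604 = \left(- \frac{100934158745}{231163}\right) 92604 = - \frac{9346906836421980}{231163}$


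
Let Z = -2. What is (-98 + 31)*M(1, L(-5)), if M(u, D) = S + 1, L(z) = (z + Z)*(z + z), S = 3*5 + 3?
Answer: -1273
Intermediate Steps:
S = 18 (S = 15 + 3 = 18)
L(z) = 2*z*(-2 + z) (L(z) = (z - 2)*(z + z) = (-2 + z)*(2*z) = 2*z*(-2 + z))
M(u, D) = 19 (M(u, D) = 18 + 1 = 19)
(-98 + 31)*M(1, L(-5)) = (-98 + 31)*19 = -67*19 = -1273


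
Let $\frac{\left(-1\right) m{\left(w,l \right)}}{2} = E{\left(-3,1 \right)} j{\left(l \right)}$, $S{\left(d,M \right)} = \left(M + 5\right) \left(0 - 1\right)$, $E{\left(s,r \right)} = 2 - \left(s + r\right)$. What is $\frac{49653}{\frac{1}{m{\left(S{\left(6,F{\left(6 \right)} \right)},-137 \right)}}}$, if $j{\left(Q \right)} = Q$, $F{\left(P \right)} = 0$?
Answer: $54419688$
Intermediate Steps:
$E{\left(s,r \right)} = 2 - r - s$ ($E{\left(s,r \right)} = 2 - \left(r + s\right) = 2 - r - s$)
$S{\left(d,M \right)} = -5 - M$ ($S{\left(d,M \right)} = \left(5 + M\right) \left(-1\right) = -5 - M$)
$m{\left(w,l \right)} = - 8 l$ ($m{\left(w,l \right)} = - 2 \left(2 - 1 - -3\right) l = - 2 \left(2 - 1 + 3\right) l = - 2 \cdot 4 l = - 8 l$)
$\frac{49653}{\frac{1}{m{\left(S{\left(6,F{\left(6 \right)} \right)},-137 \right)}}} = \frac{49653}{\frac{1}{\left(-8\right) \left(-137\right)}} = \frac{49653}{\frac{1}{1096}} = 49653 \frac{1}{\frac{1}{1096}} = 49653 \cdot 1096 = 54419688$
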